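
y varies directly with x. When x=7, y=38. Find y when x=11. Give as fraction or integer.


Direct proportion: y = kx
Find k: k = 38/7 = 38/7
Compute y at x=11: y = 38/7 * 11
y = 418/7

418/7


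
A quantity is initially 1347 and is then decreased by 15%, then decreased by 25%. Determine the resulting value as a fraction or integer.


Start: 1347
Step 1: decrease by 15% => multiply by 85/100
  1347 * 85/100 = 22899/20
Step 2: decrease by 25% => multiply by 75/100
  22899/20 * 75/100 = 68697/80
Final value = 68697/80

68697/80


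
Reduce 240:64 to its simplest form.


Find GCD(240, 64)
GCD = 16
Divide both by 16: 240/16 = 15, 64/16 = 4
Simplified ratio = 15:4

15:4


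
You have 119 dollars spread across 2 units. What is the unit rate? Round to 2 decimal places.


Total dollars = 119
Number of units = 2
Unit rate = 119 / 2
= 59.50 dollars per unit

59.50


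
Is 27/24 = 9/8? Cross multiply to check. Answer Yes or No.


Cross multiply to check 27/24 = 9/8
Left cross product: 27 * 8 = 216
Right cross product: 24 * 9 = 216
216 = 216
Equal, so proportions match => Yes

Yes


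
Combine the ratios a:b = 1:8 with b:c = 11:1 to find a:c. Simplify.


Given a:b = 1:8 and b:c = 11:1
Make b consistent. Multiply first ratio by 11: a:b = 11:88
Multiply second ratio by 8: b:c = 88:8
Now b = 88 in both, so a:b:c = 11:88:8
Therefore a:c = 11:8
Simplify by GCD: a:c = 11:8

11:8


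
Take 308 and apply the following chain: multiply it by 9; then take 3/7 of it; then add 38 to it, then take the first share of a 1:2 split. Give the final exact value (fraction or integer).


Start with 308.
Step 1: Multiply by 9: 308 * 9 = 2772
Step 2: Take 3/7: 2772 * 3/7 = 1188
Step 3: Add 38: 1188+38=1226; split 1:2 first = 1226*1/3 = 1226/3
Final result = 1226/3

1226/3


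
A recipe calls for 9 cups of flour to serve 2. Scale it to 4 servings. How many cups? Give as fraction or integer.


Original: 9 cups for 2 servings
Target servings = 4
Scaling factor = 4/2
New amount = 9 * 4/2
= 36/2
= 18 cups

18


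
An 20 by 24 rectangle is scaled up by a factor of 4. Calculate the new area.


Original dimensions: 20 x 24
Enlargement factor = 4
New width = 20 * 4 = 80
New height = 24 * 4 = 96
New area = 80 * 96 = 7680

7680


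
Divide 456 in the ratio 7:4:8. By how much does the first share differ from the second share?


Total parts = 7 + 4 + 8 = 19
Value per part = 456 / 19 = 24
Shares: 7*24=168, 4*24=96, 8*24=192
First share = 168, second share = 96
Difference = |168 - 96| = 72

72


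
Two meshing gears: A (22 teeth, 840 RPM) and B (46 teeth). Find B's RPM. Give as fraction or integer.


Gear ratio: teeth_A * RPM_A = teeth_B * RPM_B
22 * 840 = 46 * RPM_B
18480 = 46 * RPM_B
RPM_B = 18480 / 46
RPM_B = 9240/23

9240/23


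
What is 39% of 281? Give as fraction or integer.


Compute 39% of 281
Convert percentage: 39% = 39/100
Multiply: 281 * 39/100
= 10959/100
= 10959/100

10959/100


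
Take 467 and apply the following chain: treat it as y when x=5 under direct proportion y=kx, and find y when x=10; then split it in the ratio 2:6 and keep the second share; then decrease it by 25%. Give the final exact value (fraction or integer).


Start with 467.
Step 1: Direct prop: k = (467)/5; new y = k*10 = 467*10/5 = 934
Step 2: Split 2:6, second share = 934 * 6/8 = 1401/2
Step 3: Decrease by 25%: 1401/2 * 75/100 = 4203/8
Final result = 4203/8

4203/8


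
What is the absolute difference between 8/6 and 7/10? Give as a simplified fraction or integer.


Simplify: 8/6 = 4/3 and 7/10 = 7/10
Find common denominator: LCD = 30
Convert: 40/30 and 21/30
Difference = |40 - 21|/30 = 19/30
Simplified = 19/30

19/30


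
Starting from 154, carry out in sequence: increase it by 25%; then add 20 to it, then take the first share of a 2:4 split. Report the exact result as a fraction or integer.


Start with 154.
Step 1: Increase by 25%: 154 * 125/100 = 385/2
Step 2: Add 20: 385/2+20=425/2; split 2:4 first = 425/2*2/6 = 425/6
Final result = 425/6

425/6


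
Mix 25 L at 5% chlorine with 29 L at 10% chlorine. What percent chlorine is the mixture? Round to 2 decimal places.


Solute in mixture 1 = 5% of 25 L = 25*5/100 = 5/4 L
Solute in mixture 2 = 10% of 29 L = 29*10/100 = 29/10 L
Total solute = 5/4 + 29/10 = 83/20 L
Total volume = 25 + 29 = 54 L
Final concentration = 83/20/54 * 100 = 7.69%

7.69


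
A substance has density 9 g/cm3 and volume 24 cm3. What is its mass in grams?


Using mass = density * volume
Density = 9 g/cm3
Volume = 24 cm3
Mass = 9 * 24
= 216 g

216


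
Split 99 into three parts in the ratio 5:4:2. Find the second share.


Ratio = 5:4:2
Total parts = 5 + 4 + 2 = 11
Value per part = 99 / 11 = 9
First share = 5 * 9 = 45
Middle share = 4 * 9 = 36
Third share = 2 * 9 = 18

36


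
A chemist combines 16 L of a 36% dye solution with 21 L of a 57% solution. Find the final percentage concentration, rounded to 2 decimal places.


Solute in mixture 1 = 36% of 16 L = 16*36/100 = 144/25 L
Solute in mixture 2 = 57% of 21 L = 21*57/100 = 1197/100 L
Total solute = 144/25 + 1197/100 = 1773/100 L
Total volume = 16 + 21 = 37 L
Final concentration = 1773/100/37 * 100 = 47.92%

47.92


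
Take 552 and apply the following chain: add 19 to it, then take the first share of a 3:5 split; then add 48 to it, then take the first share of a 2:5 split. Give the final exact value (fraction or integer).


Start with 552.
Step 1: Add 19: 552+19=571; split 3:5 first = 571*3/8 = 1713/8
Step 2: Add 48: 1713/8+48=2097/8; split 2:5 first = 2097/8*2/7 = 2097/28
Final result = 2097/28

2097/28


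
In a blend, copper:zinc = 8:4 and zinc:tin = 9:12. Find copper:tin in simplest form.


Given a:b = 8:4 and b:c = 9:12
Make b consistent. Multiply first ratio by 9: a:b = 72:36
Multiply second ratio by 4: b:c = 36:48
Now b = 36 in both, so a:b:c = 72:36:48
Therefore a:c = 72:48
Simplify by GCD: a:c = 3:2

3:2


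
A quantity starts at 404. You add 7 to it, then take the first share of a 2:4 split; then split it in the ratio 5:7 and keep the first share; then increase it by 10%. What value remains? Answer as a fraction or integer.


Start with 404.
Step 1: Add 7: 404+7=411; split 2:4 first = 411*2/6 = 137
Step 2: Split 5:7, first share = 137 * 5/12 = 685/12
Step 3: Increase by 10%: 685/12 * 110/100 = 1507/24
Final result = 1507/24

1507/24


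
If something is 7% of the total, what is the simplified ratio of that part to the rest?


Part = 7%, Remainder = 93%
Ratio = 7:93
GCD(7, 93) = 1
Simplify: 7:93 = 7:93

7:93


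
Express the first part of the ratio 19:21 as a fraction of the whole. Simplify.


Total parts = 19 + 21 = 40
First part fraction = 19/40
Simplify: 19/40 = 19/40

19/40


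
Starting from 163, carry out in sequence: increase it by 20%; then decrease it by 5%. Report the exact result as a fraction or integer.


Start with 163.
Step 1: Increase by 20%: 163 * 120/100 = 978/5
Step 2: Decrease by 5%: 978/5 * 95/100 = 9291/50
Final result = 9291/50

9291/50


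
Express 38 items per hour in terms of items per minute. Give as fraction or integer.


Converting from per hour to per minute
Rate = 38 items per hour
Divide by 60: 38/60
= 19/30 items per minute

19/30


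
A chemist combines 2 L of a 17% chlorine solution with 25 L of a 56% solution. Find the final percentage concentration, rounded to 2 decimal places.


Solute in mixture 1 = 17% of 2 L = 2*17/100 = 17/50 L
Solute in mixture 2 = 56% of 25 L = 25*56/100 = 14 L
Total solute = 17/50 + 14 = 717/50 L
Total volume = 2 + 25 = 27 L
Final concentration = 717/50/27 * 100 = 53.11%

53.11


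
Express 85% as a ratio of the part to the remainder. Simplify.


Part = 85%, Remainder = 15%
Ratio = 85:15
GCD(85, 15) = 5
Simplify: 17:3 = 17:3

17:3


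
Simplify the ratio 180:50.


Find GCD(180, 50)
GCD = 10
Divide both by 10: 180/10 = 18, 50/10 = 5
Simplified ratio = 18:5

18:5


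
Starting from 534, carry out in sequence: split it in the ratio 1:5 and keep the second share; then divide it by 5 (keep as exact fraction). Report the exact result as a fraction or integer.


Start with 534.
Step 1: Split 1:5, second share = 534 * 5/6 = 445
Step 2: Divide by 5: 445 / 5 = 89
Final result = 89

89


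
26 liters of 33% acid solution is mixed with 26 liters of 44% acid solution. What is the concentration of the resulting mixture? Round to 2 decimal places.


Solute in mixture 1 = 33% of 26 L = 26*33/100 = 429/50 L
Solute in mixture 2 = 44% of 26 L = 26*44/100 = 286/25 L
Total solute = 429/50 + 286/25 = 1001/50 L
Total volume = 26 + 26 = 52 L
Final concentration = 1001/50/52 * 100 = 38.50%

38.50


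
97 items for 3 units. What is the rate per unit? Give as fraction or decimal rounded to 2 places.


Total items = 97
Number of units = 3
Unit rate = 97 / 3
= 32.33 items per unit

32.33


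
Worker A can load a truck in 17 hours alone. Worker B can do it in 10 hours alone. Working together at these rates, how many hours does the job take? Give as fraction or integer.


Rate of A = 1/17 job per hour
Rate of B = 1/10 job per hour
Combined rate = 1/17 + 1/10
Find common denominator: (10 + 17)/(17*10) = 27/170
Combined rate = 27/170 job per hour
Time together = 1 / (27/170) = 170/27 hours

170/27


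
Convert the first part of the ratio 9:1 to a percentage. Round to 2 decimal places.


Total parts = 9 + 1 = 10
First part fraction = 9/10
Percentage = (9/10) * 100
= 0.9 * 100
= 90.00%

90.00


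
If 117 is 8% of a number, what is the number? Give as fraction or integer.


Given: 117 is 8% of the whole
Set up: 117 = 8/100 * whole
whole = 117 * 100 / 8
whole = 11700 / 8
whole = 2925/2

2925/2


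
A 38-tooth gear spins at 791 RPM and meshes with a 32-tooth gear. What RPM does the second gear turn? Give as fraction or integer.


Gear ratio: teeth_A * RPM_A = teeth_B * RPM_B
38 * 791 = 32 * RPM_B
30058 = 32 * RPM_B
RPM_B = 30058 / 32
RPM_B = 15029/16

15029/16


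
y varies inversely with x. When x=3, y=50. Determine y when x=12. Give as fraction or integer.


Inverse proportion: y = k/x
Find k: k = 3 * 50 = 150
Compute y at x=12: y = 150/12
y = 25/2

25/2


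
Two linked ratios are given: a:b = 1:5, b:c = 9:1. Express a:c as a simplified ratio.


Given a:b = 1:5 and b:c = 9:1
Make b consistent. Multiply first ratio by 9: a:b = 9:45
Multiply second ratio by 5: b:c = 45:5
Now b = 45 in both, so a:b:c = 9:45:5
Therefore a:c = 9:5
Simplify by GCD: a:c = 9:5

9:5


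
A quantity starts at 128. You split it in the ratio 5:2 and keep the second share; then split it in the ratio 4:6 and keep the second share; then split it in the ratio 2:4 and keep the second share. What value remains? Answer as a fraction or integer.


Start with 128.
Step 1: Split 5:2, second share = 128 * 2/7 = 256/7
Step 2: Split 4:6, second share = 256/7 * 6/10 = 768/35
Step 3: Split 2:4, second share = 768/35 * 4/6 = 512/35
Final result = 512/35

512/35


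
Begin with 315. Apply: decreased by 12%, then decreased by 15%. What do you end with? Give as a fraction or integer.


Start: 315
Step 1: decrease by 12% => multiply by 88/100
  315 * 88/100 = 1386/5
Step 2: decrease by 15% => multiply by 85/100
  1386/5 * 85/100 = 11781/50
Final value = 11781/50

11781/50


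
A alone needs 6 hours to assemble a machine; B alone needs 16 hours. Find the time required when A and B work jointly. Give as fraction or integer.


Rate of A = 1/6 job per hour
Rate of B = 1/16 job per hour
Combined rate = 1/6 + 1/16
Find common denominator: (16 + 6)/(6*16) = 22/96
Combined rate = 11/48 job per hour
Time together = 1 / (11/48) = 48/11 hours

48/11


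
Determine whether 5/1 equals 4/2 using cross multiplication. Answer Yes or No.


Cross multiply to check 5/1 = 4/2
Left cross product: 5 * 2 = 10
Right cross product: 1 * 4 = 4
10 != 4
Not equal, so proportions differ => No

No


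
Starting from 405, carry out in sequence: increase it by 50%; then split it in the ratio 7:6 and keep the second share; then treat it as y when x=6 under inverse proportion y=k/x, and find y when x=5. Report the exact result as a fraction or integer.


Start with 405.
Step 1: Increase by 50%: 405 * 150/100 = 1215/2
Step 2: Split 7:6, second share = 1215/2 * 6/13 = 3645/13
Step 3: Inverse prop: k = (3645/13)*6; new y = k/5 = 3645/13*6/5 = 4374/13
Final result = 4374/13

4374/13


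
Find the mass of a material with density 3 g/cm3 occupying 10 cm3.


Using mass = density * volume
Density = 3 g/cm3
Volume = 10 cm3
Mass = 3 * 10
= 30 g

30


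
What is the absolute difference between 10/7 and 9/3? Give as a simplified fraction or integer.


Simplify: 10/7 = 10/7 and 9/3 = 3
Find common denominator: LCD = 7
Convert: 10/7 and 21/7
Difference = |10 - 21|/7 = 11/7
Simplified = 11/7

11/7


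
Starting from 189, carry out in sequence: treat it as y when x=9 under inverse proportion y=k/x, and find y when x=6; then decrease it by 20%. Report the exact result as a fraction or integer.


Start with 189.
Step 1: Inverse prop: k = (189)*9; new y = k/6 = 189*9/6 = 567/2
Step 2: Decrease by 20%: 567/2 * 80/100 = 1134/5
Final result = 1134/5

1134/5


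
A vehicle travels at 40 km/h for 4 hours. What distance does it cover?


Using distance = speed * time
Speed = 40 km/h
Time = 4 hours
Distance = 40 * 4
= 160 km

160


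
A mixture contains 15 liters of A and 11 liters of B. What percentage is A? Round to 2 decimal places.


Volume of A = 15 L
Volume of B = 11 L
Total volume = 15 + 11 = 26 L
Percentage of A = (15/26) * 100
= 57.69%

57.69


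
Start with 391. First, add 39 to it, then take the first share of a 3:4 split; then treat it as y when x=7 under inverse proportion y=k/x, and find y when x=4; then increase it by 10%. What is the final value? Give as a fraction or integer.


Start with 391.
Step 1: Add 39: 391+39=430; split 3:4 first = 430*3/7 = 1290/7
Step 2: Inverse prop: k = (1290/7)*7; new y = k/4 = 1290/7*7/4 = 645/2
Step 3: Increase by 10%: 645/2 * 110/100 = 1419/4
Final result = 1419/4

1419/4


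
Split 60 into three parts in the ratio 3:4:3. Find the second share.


Ratio = 3:4:3
Total parts = 3 + 4 + 3 = 10
Value per part = 60 / 10 = 6
First share = 3 * 6 = 18
Middle share = 4 * 6 = 24
Third share = 3 * 6 = 18

24


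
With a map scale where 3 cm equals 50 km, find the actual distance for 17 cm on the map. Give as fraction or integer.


Map scale: 3 cm = 50 km
Measured distance on map = 17 cm
Set up proportion: 17 * 50 / 3
= 850 / 3
= 850/3 km

850/3


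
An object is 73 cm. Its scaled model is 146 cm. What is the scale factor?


Original length = 73 cm
Scaled length = 146 cm
Scale factor = 146 / 73
= 2

2


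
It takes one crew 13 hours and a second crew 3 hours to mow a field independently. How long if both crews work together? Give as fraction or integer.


Rate of A = 1/13 job per hour
Rate of B = 1/3 job per hour
Combined rate = 1/13 + 1/3
Find common denominator: (3 + 13)/(13*3) = 16/39
Combined rate = 16/39 job per hour
Time together = 1 / (16/39) = 39/16 hours

39/16


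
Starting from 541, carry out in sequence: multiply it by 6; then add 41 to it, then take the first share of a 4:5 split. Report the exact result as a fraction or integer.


Start with 541.
Step 1: Multiply by 6: 541 * 6 = 3246
Step 2: Add 41: 3246+41=3287; split 4:5 first = 3287*4/9 = 13148/9
Final result = 13148/9

13148/9


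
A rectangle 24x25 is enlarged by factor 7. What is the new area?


Original dimensions: 24 x 25
Enlargement factor = 7
New width = 24 * 7 = 168
New height = 25 * 7 = 175
New area = 168 * 175 = 29400

29400


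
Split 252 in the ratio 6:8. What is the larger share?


Total parts = 6 + 8 = 14
Value per part = 252 / 14 = 18
First share = 6 * 18 = 108
Second share = 8 * 18 = 144
Larger share = 144

144


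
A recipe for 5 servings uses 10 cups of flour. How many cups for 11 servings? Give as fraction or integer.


Original: 10 cups for 5 servings
Target servings = 11
Scaling factor = 11/5
New amount = 10 * 11/5
= 110/5
= 22 cups

22


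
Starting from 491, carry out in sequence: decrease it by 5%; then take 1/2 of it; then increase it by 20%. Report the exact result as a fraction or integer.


Start with 491.
Step 1: Decrease by 5%: 491 * 95/100 = 9329/20
Step 2: Take 1/2: 9329/20 * 1/2 = 9329/40
Step 3: Increase by 20%: 9329/40 * 120/100 = 27987/100
Final result = 27987/100

27987/100


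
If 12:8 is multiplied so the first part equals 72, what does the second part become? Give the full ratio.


Original ratio: 12:8
First term target: 72
Scale factor = 72 / 12 = 6
Multiply second term: 8 * 6 = 48
Equivalent ratio = 72:48

72:48


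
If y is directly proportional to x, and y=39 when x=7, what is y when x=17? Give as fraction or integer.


Direct proportion: y = kx
Find k: k = 39/7 = 39/7
Compute y at x=17: y = 39/7 * 17
y = 663/7

663/7


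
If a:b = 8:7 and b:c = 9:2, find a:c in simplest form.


Given a:b = 8:7 and b:c = 9:2
Make b consistent. Multiply first ratio by 9: a:b = 72:63
Multiply second ratio by 7: b:c = 63:14
Now b = 63 in both, so a:b:c = 72:63:14
Therefore a:c = 72:14
Simplify by GCD: a:c = 36:7

36:7


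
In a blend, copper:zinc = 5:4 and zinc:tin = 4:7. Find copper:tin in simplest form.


Given a:b = 5:4 and b:c = 4:7
Make b consistent. Multiply first ratio by 4: a:b = 20:16
Multiply second ratio by 4: b:c = 16:28
Now b = 16 in both, so a:b:c = 20:16:28
Therefore a:c = 20:28
Simplify by GCD: a:c = 5:7

5:7


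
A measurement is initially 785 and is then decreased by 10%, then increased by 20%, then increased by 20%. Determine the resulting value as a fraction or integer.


Start: 785
Step 1: decrease by 10% => multiply by 90/100
  785 * 90/100 = 1413/2
Step 2: increase by 20% => multiply by 120/100
  1413/2 * 120/100 = 4239/5
Step 3: increase by 20% => multiply by 120/100
  4239/5 * 120/100 = 25434/25
Final value = 25434/25

25434/25


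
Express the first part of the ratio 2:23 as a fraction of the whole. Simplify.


Total parts = 2 + 23 = 25
First part fraction = 2/25
Simplify: 2/25 = 2/25

2/25


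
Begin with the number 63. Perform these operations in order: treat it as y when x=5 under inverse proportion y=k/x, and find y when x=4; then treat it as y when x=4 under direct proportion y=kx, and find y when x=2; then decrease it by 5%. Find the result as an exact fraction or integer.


Start with 63.
Step 1: Inverse prop: k = (63)*5; new y = k/4 = 63*5/4 = 315/4
Step 2: Direct prop: k = (315/4)/4; new y = k*2 = 315/4*2/4 = 315/8
Step 3: Decrease by 5%: 315/8 * 95/100 = 1197/32
Final result = 1197/32

1197/32


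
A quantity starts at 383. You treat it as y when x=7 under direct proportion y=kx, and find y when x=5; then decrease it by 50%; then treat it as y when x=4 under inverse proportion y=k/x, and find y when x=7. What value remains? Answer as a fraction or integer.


Start with 383.
Step 1: Direct prop: k = (383)/7; new y = k*5 = 383*5/7 = 1915/7
Step 2: Decrease by 50%: 1915/7 * 50/100 = 1915/14
Step 3: Inverse prop: k = (1915/14)*4; new y = k/7 = 1915/14*4/7 = 3830/49
Final result = 3830/49

3830/49


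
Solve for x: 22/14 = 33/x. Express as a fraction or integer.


Setting up: 22/14 = 33/x
Cross multiply: 22 * x = 14 * 33
22x = 462
x = 462/22
x = 21

21


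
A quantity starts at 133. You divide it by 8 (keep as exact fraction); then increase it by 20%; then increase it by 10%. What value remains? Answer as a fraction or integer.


Start with 133.
Step 1: Divide by 8: 133 / 8 = 133/8
Step 2: Increase by 20%: 133/8 * 120/100 = 399/20
Step 3: Increase by 10%: 399/20 * 110/100 = 4389/200
Final result = 4389/200

4389/200


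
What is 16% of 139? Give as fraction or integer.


Compute 16% of 139
Convert percentage: 16% = 16/100
Multiply: 139 * 16/100
= 2224/100
= 556/25

556/25


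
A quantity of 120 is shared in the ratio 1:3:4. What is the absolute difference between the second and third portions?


Total parts = 1 + 3 + 4 = 8
Value per part = 120 / 8 = 15
Shares: 1*15=15, 3*15=45, 4*15=60
Second share = 45, third share = 60
Difference = |45 - 60| = 15

15


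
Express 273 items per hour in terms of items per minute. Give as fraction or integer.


Converting from per hour to per minute
Rate = 273 items per hour
Divide by 60: 273/60
= 91/20 items per minute

91/20


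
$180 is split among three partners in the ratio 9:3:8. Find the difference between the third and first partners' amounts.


Total parts = 9 + 3 + 8 = 20
Value per part = 180 / 20 = 9
Shares: 9*9=81, 3*9=27, 8*9=72
Third share = 72, first share = 81
Difference = |72 - 81| = 9

9


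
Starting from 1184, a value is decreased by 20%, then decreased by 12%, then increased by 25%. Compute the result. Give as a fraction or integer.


Start: 1184
Step 1: decrease by 20% => multiply by 80/100
  1184 * 80/100 = 4736/5
Step 2: decrease by 12% => multiply by 88/100
  4736/5 * 88/100 = 104192/125
Step 3: increase by 25% => multiply by 125/100
  104192/125 * 125/100 = 26048/25
Final value = 26048/25

26048/25


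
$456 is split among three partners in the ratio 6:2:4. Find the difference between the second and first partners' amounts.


Total parts = 6 + 2 + 4 = 12
Value per part = 456 / 12 = 38
Shares: 6*38=228, 2*38=76, 4*38=152
Second share = 76, first share = 228
Difference = |76 - 228| = 152

152


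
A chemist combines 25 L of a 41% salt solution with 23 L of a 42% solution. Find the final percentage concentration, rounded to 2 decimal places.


Solute in mixture 1 = 41% of 25 L = 25*41/100 = 41/4 L
Solute in mixture 2 = 42% of 23 L = 23*42/100 = 483/50 L
Total solute = 41/4 + 483/50 = 1991/100 L
Total volume = 25 + 23 = 48 L
Final concentration = 1991/100/48 * 100 = 41.48%

41.48


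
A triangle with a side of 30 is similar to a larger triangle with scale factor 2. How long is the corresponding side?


Similar triangles have proportional sides
Scale factor = 2
Smaller side = 30
Corresponding larger side = 30 * 2
= 60

60


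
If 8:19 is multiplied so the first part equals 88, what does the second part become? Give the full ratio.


Original ratio: 8:19
First term target: 88
Scale factor = 88 / 8 = 11
Multiply second term: 19 * 11 = 209
Equivalent ratio = 88:209

88:209


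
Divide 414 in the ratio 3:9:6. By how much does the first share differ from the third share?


Total parts = 3 + 9 + 6 = 18
Value per part = 414 / 18 = 23
Shares: 3*23=69, 9*23=207, 6*23=138
First share = 69, third share = 138
Difference = |69 - 138| = 69

69


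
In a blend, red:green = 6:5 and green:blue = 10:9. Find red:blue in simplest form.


Given a:b = 6:5 and b:c = 10:9
Make b consistent. Multiply first ratio by 10: a:b = 60:50
Multiply second ratio by 5: b:c = 50:45
Now b = 50 in both, so a:b:c = 60:50:45
Therefore a:c = 60:45
Simplify by GCD: a:c = 4:3

4:3


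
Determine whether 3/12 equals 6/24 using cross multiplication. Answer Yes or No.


Cross multiply to check 3/12 = 6/24
Left cross product: 3 * 24 = 72
Right cross product: 12 * 6 = 72
72 = 72
Equal, so proportions match => Yes

Yes


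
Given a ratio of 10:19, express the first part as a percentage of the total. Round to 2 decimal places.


Total parts = 10 + 19 = 29
First part fraction = 10/29
Percentage = (10/29) * 100
= 0.344828 * 100
= 34.48%

34.48


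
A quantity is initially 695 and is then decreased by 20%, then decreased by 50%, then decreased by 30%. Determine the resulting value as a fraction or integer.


Start: 695
Step 1: decrease by 20% => multiply by 80/100
  695 * 80/100 = 556
Step 2: decrease by 50% => multiply by 50/100
  556 * 50/100 = 278
Step 3: decrease by 30% => multiply by 70/100
  278 * 70/100 = 973/5
Final value = 973/5

973/5


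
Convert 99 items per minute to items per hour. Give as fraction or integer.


Converting from per minute to per hour
Rate = 99 items per minute
Multiply by 60: 99 * 60
= 5940 items per hour

5940


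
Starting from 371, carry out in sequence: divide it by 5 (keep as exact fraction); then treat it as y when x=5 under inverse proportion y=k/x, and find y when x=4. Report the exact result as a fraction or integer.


Start with 371.
Step 1: Divide by 5: 371 / 5 = 371/5
Step 2: Inverse prop: k = (371/5)*5; new y = k/4 = 371/5*5/4 = 371/4
Final result = 371/4

371/4


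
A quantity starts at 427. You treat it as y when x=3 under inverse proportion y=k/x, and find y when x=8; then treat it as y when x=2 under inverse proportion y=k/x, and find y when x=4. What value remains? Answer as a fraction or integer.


Start with 427.
Step 1: Inverse prop: k = (427)*3; new y = k/8 = 427*3/8 = 1281/8
Step 2: Inverse prop: k = (1281/8)*2; new y = k/4 = 1281/8*2/4 = 1281/16
Final result = 1281/16

1281/16


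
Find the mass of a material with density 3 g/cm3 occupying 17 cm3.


Using mass = density * volume
Density = 3 g/cm3
Volume = 17 cm3
Mass = 3 * 17
= 51 g

51


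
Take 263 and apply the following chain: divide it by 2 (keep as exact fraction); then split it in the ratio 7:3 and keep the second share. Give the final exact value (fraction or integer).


Start with 263.
Step 1: Divide by 2: 263 / 2 = 263/2
Step 2: Split 7:3, second share = 263/2 * 3/10 = 789/20
Final result = 789/20

789/20


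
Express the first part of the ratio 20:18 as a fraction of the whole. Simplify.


Total parts = 20 + 18 = 38
First part fraction = 20/38
Simplify: 20/38 = 10/19

10/19


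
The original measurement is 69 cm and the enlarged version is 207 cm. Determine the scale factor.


Original length = 69 cm
Scaled length = 207 cm
Scale factor = 207 / 69
= 3

3


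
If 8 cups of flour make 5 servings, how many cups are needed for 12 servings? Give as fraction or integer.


Original: 8 cups for 5 servings
Target servings = 12
Scaling factor = 12/5
New amount = 8 * 12/5
= 96/5
= 96/5 cups

96/5


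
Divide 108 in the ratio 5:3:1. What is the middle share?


Ratio = 5:3:1
Total parts = 5 + 3 + 1 = 9
Value per part = 108 / 9 = 12
First share = 5 * 12 = 60
Middle share = 3 * 12 = 36
Third share = 1 * 12 = 12

36


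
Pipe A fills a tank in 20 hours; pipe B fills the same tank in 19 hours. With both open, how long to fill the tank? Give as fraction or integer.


Rate of A = 1/20 job per hour
Rate of B = 1/19 job per hour
Combined rate = 1/20 + 1/19
Find common denominator: (19 + 20)/(20*19) = 39/380
Combined rate = 39/380 job per hour
Time together = 1 / (39/380) = 380/39 hours

380/39


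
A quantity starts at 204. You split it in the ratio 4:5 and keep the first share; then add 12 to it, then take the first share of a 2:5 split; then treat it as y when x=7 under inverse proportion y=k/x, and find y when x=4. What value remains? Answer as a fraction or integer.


Start with 204.
Step 1: Split 4:5, first share = 204 * 4/9 = 272/3
Step 2: Add 12: 272/3+12=308/3; split 2:5 first = 308/3*2/7 = 88/3
Step 3: Inverse prop: k = (88/3)*7; new y = k/4 = 88/3*7/4 = 154/3
Final result = 154/3

154/3


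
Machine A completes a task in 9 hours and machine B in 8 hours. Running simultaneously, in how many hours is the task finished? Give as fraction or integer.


Rate of A = 1/9 job per hour
Rate of B = 1/8 job per hour
Combined rate = 1/9 + 1/8
Find common denominator: (8 + 9)/(9*8) = 17/72
Combined rate = 17/72 job per hour
Time together = 1 / (17/72) = 72/17 hours

72/17


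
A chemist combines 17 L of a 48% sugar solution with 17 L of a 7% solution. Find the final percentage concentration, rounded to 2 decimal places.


Solute in mixture 1 = 48% of 17 L = 17*48/100 = 204/25 L
Solute in mixture 2 = 7% of 17 L = 17*7/100 = 119/100 L
Total solute = 204/25 + 119/100 = 187/20 L
Total volume = 17 + 17 = 34 L
Final concentration = 187/20/34 * 100 = 27.50%

27.50


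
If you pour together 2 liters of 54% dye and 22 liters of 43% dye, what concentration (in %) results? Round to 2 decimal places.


Solute in mixture 1 = 54% of 2 L = 2*54/100 = 27/25 L
Solute in mixture 2 = 43% of 22 L = 22*43/100 = 473/50 L
Total solute = 27/25 + 473/50 = 527/50 L
Total volume = 2 + 22 = 24 L
Final concentration = 527/50/24 * 100 = 43.92%

43.92


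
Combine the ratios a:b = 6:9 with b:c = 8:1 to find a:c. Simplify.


Given a:b = 6:9 and b:c = 8:1
Make b consistent. Multiply first ratio by 8: a:b = 48:72
Multiply second ratio by 9: b:c = 72:9
Now b = 72 in both, so a:b:c = 48:72:9
Therefore a:c = 48:9
Simplify by GCD: a:c = 16:3

16:3


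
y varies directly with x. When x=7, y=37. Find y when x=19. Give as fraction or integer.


Direct proportion: y = kx
Find k: k = 37/7 = 37/7
Compute y at x=19: y = 37/7 * 19
y = 703/7

703/7


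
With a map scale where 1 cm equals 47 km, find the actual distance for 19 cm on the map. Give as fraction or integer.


Map scale: 1 cm = 47 km
Measured distance on map = 19 cm
Set up proportion: 19 * 47 / 1
= 893 / 1
= 893 km

893


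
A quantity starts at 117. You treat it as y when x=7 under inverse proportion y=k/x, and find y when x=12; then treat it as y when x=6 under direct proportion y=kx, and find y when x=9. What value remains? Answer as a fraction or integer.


Start with 117.
Step 1: Inverse prop: k = (117)*7; new y = k/12 = 117*7/12 = 273/4
Step 2: Direct prop: k = (273/4)/6; new y = k*9 = 273/4*9/6 = 819/8
Final result = 819/8

819/8


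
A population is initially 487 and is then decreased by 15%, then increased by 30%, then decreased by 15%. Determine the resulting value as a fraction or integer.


Start: 487
Step 1: decrease by 15% => multiply by 85/100
  487 * 85/100 = 8279/20
Step 2: increase by 30% => multiply by 130/100
  8279/20 * 130/100 = 107627/200
Step 3: decrease by 15% => multiply by 85/100
  107627/200 * 85/100 = 1829659/4000
Final value = 1829659/4000

1829659/4000


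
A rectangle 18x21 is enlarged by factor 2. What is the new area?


Original dimensions: 18 x 21
Enlargement factor = 2
New width = 18 * 2 = 36
New height = 21 * 2 = 42
New area = 36 * 42 = 1512

1512


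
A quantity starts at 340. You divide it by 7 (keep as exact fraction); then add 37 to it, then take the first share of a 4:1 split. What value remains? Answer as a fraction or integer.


Start with 340.
Step 1: Divide by 7: 340 / 7 = 340/7
Step 2: Add 37: 340/7+37=599/7; split 4:1 first = 599/7*4/5 = 2396/35
Final result = 2396/35

2396/35


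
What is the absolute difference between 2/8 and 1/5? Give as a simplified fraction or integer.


Simplify: 2/8 = 1/4 and 1/5 = 1/5
Find common denominator: LCD = 20
Convert: 5/20 and 4/20
Difference = |5 - 4|/20 = 1/20
Simplified = 1/20

1/20


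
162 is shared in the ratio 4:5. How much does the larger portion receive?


Total parts = 4 + 5 = 9
Value per part = 162 / 9 = 18
First share = 4 * 18 = 72
Second share = 5 * 18 = 90
Larger share = 90

90


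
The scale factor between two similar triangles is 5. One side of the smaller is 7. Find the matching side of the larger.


Similar triangles have proportional sides
Scale factor = 5
Smaller side = 7
Corresponding larger side = 7 * 5
= 35

35


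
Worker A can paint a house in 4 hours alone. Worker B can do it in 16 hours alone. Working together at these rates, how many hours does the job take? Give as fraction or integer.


Rate of A = 1/4 job per hour
Rate of B = 1/16 job per hour
Combined rate = 1/4 + 1/16
Find common denominator: (16 + 4)/(4*16) = 20/64
Combined rate = 5/16 job per hour
Time together = 1 / (5/16) = 16/5 hours

16/5


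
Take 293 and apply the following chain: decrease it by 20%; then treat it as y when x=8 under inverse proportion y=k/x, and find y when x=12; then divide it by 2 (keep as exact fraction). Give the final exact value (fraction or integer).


Start with 293.
Step 1: Decrease by 20%: 293 * 80/100 = 1172/5
Step 2: Inverse prop: k = (1172/5)*8; new y = k/12 = 1172/5*8/12 = 2344/15
Step 3: Divide by 2: 2344/15 / 2 = 1172/15
Final result = 1172/15

1172/15


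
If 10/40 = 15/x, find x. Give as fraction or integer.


Setting up: 10/40 = 15/x
Cross multiply: 10 * x = 40 * 15
10x = 600
x = 600/10
x = 60

60


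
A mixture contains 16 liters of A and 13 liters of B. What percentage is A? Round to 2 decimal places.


Volume of A = 16 L
Volume of B = 13 L
Total volume = 16 + 13 = 29 L
Percentage of A = (16/29) * 100
= 55.17%

55.17


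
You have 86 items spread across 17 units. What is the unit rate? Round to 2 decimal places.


Total items = 86
Number of units = 17
Unit rate = 86 / 17
= 5.06 items per unit

5.06


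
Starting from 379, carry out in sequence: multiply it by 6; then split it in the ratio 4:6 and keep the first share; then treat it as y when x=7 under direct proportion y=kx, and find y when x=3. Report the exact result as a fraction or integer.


Start with 379.
Step 1: Multiply by 6: 379 * 6 = 2274
Step 2: Split 4:6, first share = 2274 * 4/10 = 4548/5
Step 3: Direct prop: k = (4548/5)/7; new y = k*3 = 4548/5*3/7 = 13644/35
Final result = 13644/35

13644/35


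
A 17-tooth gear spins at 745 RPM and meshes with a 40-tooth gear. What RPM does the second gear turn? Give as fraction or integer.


Gear ratio: teeth_A * RPM_A = teeth_B * RPM_B
17 * 745 = 40 * RPM_B
12665 = 40 * RPM_B
RPM_B = 12665 / 40
RPM_B = 2533/8

2533/8


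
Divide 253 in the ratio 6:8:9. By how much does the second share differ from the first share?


Total parts = 6 + 8 + 9 = 23
Value per part = 253 / 23 = 11
Shares: 6*11=66, 8*11=88, 9*11=99
Second share = 88, first share = 66
Difference = |88 - 66| = 22

22


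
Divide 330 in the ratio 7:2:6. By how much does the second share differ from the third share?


Total parts = 7 + 2 + 6 = 15
Value per part = 330 / 15 = 22
Shares: 7*22=154, 2*22=44, 6*22=132
Second share = 44, third share = 132
Difference = |44 - 132| = 88

88


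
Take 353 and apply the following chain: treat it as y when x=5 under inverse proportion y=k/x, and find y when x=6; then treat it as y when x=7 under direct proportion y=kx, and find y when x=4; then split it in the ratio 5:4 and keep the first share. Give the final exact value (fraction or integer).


Start with 353.
Step 1: Inverse prop: k = (353)*5; new y = k/6 = 353*5/6 = 1765/6
Step 2: Direct prop: k = (1765/6)/7; new y = k*4 = 1765/6*4/7 = 3530/21
Step 3: Split 5:4, first share = 3530/21 * 5/9 = 17650/189
Final result = 17650/189

17650/189


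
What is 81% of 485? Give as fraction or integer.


Compute 81% of 485
Convert percentage: 81% = 81/100
Multiply: 485 * 81/100
= 39285/100
= 7857/20

7857/20


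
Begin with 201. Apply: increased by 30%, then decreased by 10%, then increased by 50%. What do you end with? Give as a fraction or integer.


Start: 201
Step 1: increase by 30% => multiply by 130/100
  201 * 130/100 = 2613/10
Step 2: decrease by 10% => multiply by 90/100
  2613/10 * 90/100 = 23517/100
Step 3: increase by 50% => multiply by 150/100
  23517/100 * 150/100 = 70551/200
Final value = 70551/200

70551/200


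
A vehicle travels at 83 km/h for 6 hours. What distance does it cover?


Using distance = speed * time
Speed = 83 km/h
Time = 6 hours
Distance = 83 * 6
= 498 km

498


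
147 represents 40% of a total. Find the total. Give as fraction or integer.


Given: 147 is 40% of the whole
Set up: 147 = 40/100 * whole
whole = 147 * 100 / 40
whole = 14700 / 40
whole = 735/2

735/2


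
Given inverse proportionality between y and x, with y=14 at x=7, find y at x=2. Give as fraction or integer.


Inverse proportion: y = k/x
Find k: k = 7 * 14 = 98
Compute y at x=2: y = 98/2
y = 49

49


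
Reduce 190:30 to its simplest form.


Find GCD(190, 30)
GCD = 10
Divide both by 10: 190/10 = 19, 30/10 = 3
Simplified ratio = 19:3

19:3


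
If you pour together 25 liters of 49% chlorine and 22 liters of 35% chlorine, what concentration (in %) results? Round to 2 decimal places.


Solute in mixture 1 = 49% of 25 L = 25*49/100 = 49/4 L
Solute in mixture 2 = 35% of 22 L = 22*35/100 = 77/10 L
Total solute = 49/4 + 77/10 = 399/20 L
Total volume = 25 + 22 = 47 L
Final concentration = 399/20/47 * 100 = 42.45%

42.45


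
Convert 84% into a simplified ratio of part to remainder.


Part = 84%, Remainder = 16%
Ratio = 84:16
GCD(84, 16) = 4
Simplify: 21:4 = 21:4

21:4


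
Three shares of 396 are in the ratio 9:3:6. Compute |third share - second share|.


Total parts = 9 + 3 + 6 = 18
Value per part = 396 / 18 = 22
Shares: 9*22=198, 3*22=66, 6*22=132
Third share = 132, second share = 66
Difference = |132 - 66| = 66

66


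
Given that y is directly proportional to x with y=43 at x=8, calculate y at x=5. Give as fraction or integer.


Direct proportion: y = kx
Find k: k = 43/8 = 43/8
Compute y at x=5: y = 43/8 * 5
y = 215/8

215/8


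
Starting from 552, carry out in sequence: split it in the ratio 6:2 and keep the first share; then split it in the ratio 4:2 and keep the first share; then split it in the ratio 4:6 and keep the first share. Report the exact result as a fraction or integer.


Start with 552.
Step 1: Split 6:2, first share = 552 * 6/8 = 414
Step 2: Split 4:2, first share = 414 * 4/6 = 276
Step 3: Split 4:6, first share = 276 * 4/10 = 552/5
Final result = 552/5

552/5


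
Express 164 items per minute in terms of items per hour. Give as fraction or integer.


Converting from per minute to per hour
Rate = 164 items per minute
Multiply by 60: 164 * 60
= 9840 items per hour

9840


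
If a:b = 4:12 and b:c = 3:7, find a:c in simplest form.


Given a:b = 4:12 and b:c = 3:7
Make b consistent. Multiply first ratio by 3: a:b = 12:36
Multiply second ratio by 12: b:c = 36:84
Now b = 36 in both, so a:b:c = 12:36:84
Therefore a:c = 12:84
Simplify by GCD: a:c = 1:7

1:7


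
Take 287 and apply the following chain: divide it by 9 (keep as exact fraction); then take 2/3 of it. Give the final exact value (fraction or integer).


Start with 287.
Step 1: Divide by 9: 287 / 9 = 287/9
Step 2: Take 2/3: 287/9 * 2/3 = 574/27
Final result = 574/27

574/27


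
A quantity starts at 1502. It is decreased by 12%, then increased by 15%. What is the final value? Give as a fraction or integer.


Start: 1502
Step 1: decrease by 12% => multiply by 88/100
  1502 * 88/100 = 33044/25
Step 2: increase by 15% => multiply by 115/100
  33044/25 * 115/100 = 190003/125
Final value = 190003/125

190003/125


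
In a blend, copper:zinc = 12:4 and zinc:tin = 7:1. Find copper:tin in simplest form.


Given a:b = 12:4 and b:c = 7:1
Make b consistent. Multiply first ratio by 7: a:b = 84:28
Multiply second ratio by 4: b:c = 28:4
Now b = 28 in both, so a:b:c = 84:28:4
Therefore a:c = 84:4
Simplify by GCD: a:c = 21:1

21:1


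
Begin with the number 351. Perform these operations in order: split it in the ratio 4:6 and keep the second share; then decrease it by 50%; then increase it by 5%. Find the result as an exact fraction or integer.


Start with 351.
Step 1: Split 4:6, second share = 351 * 6/10 = 1053/5
Step 2: Decrease by 50%: 1053/5 * 50/100 = 1053/10
Step 3: Increase by 5%: 1053/10 * 105/100 = 22113/200
Final result = 22113/200

22113/200


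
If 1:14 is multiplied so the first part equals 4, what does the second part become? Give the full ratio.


Original ratio: 1:14
First term target: 4
Scale factor = 4 / 1 = 4
Multiply second term: 14 * 4 = 56
Equivalent ratio = 4:56

4:56


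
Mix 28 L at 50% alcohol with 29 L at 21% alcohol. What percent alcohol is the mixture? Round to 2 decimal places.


Solute in mixture 1 = 50% of 28 L = 28*50/100 = 14 L
Solute in mixture 2 = 21% of 29 L = 29*21/100 = 609/100 L
Total solute = 14 + 609/100 = 2009/100 L
Total volume = 28 + 29 = 57 L
Final concentration = 2009/100/57 * 100 = 35.25%

35.25


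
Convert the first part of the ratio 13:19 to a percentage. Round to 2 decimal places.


Total parts = 13 + 19 = 32
First part fraction = 13/32
Percentage = (13/32) * 100
= 0.40625 * 100
= 40.63%

40.63
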